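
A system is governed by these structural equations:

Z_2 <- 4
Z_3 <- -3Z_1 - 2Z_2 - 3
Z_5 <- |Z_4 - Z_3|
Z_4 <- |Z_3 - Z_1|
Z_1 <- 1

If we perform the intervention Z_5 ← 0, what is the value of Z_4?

15

The intervention breaks the incoming arrows to Z_5: Z_5 <- |Z_4 - Z_3| no longer applies, and Z_5 = 0.
Since Z_4 is not a descendant of the intervened variable, it is unaffected.
Z_3 = -3Z_1 - 2Z_2 - 3  [with Z_1=1, Z_2=4]  = -14
Z_4 = |Z_3 - Z_1|  [with Z_3=-14, Z_1=1]  = 15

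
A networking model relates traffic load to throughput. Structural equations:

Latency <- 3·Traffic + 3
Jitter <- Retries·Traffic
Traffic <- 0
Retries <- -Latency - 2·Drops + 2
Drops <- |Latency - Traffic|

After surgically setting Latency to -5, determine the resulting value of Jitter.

0

do(Latency=-5) replaces the equation Latency <- 3·Traffic + 3 with the constant Latency = -5.
Drops = |Latency - Traffic|  [with Latency=-5, Traffic=0]  = 5
Retries = -Latency - 2·Drops + 2  [with Latency=-5, Drops=5]  = -3
Jitter = Retries·Traffic  [with Retries=-3, Traffic=0]  = 0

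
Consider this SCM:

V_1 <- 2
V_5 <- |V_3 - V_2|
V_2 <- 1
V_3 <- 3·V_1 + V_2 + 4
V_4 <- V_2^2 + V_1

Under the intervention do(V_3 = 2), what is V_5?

do(V_3=2) replaces the equation V_3 <- 3·V_1 + V_2 + 4 with the constant V_3 = 2.
V_5 = |V_3 - V_2|  [with V_3=2, V_2=1]  = 1

1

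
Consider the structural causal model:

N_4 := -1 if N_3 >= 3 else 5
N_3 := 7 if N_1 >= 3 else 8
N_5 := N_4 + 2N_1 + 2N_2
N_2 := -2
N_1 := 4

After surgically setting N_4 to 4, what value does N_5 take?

Intervening sets N_4 = 4 and removes its equation (N_4 := -1 if N_3 >= 3 else 5).
N_5 = N_4 + 2N_1 + 2N_2  [with N_4=4, N_1=4, N_2=-2]  = 8

8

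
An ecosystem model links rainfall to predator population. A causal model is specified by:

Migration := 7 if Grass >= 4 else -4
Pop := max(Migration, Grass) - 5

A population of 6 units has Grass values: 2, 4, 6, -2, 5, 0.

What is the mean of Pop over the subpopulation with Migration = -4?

-5

Observing Migration=-4 restricts to units where Migration's equation naturally yields -4: Grass ∈ {2, -2, 0}. In that subpopulation Pop = -3, -7, -5, mean -5.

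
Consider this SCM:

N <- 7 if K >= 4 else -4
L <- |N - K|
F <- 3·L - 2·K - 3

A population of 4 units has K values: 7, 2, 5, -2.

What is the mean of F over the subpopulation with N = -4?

Conditioning on N=-4 selects the 2 unit(s) with K ∈ {2, -2}. Their F values: 11, 7. Mean = 9.

9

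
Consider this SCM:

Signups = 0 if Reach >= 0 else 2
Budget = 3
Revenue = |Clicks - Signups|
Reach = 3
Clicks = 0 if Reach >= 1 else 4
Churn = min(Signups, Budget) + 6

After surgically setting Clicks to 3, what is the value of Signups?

The intervention breaks the incoming arrows to Clicks: Clicks = 0 if Reach >= 1 else 4 no longer applies, and Clicks = 3.
Signups is not downstream of the intervention, so its value is determined by the original equations.
Signups = 0 if Reach >= 0 else 2  [with Reach=3]  = 0

0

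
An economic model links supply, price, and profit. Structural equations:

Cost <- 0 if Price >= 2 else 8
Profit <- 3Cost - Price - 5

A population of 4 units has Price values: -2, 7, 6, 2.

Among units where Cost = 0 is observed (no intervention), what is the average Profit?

Observing Cost=0 restricts to units where Cost's equation naturally yields 0: Price ∈ {7, 6, 2}. In that subpopulation Profit = -12, -11, -7, mean -10.

-10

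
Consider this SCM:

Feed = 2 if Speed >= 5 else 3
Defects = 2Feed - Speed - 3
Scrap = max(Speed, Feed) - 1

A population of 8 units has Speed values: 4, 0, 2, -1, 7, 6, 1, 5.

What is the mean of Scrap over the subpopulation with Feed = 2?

Conditioning on Feed=2 selects the 3 unit(s) with Speed ∈ {7, 6, 5}. Their Scrap values: 6, 5, 4. Mean = 5.

5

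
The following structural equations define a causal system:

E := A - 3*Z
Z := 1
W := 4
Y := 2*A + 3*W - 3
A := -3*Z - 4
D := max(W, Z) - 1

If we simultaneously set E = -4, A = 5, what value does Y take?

Under do(E = -4, A = 5), each intervened variable's structural equation is replaced by its fixed value.
Y = 2*A + 3*W - 3  [with A=5, W=4]  = 19

19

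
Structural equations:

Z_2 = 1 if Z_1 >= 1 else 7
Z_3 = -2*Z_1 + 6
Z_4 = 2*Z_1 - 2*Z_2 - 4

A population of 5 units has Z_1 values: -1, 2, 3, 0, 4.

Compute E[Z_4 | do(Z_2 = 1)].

-2.8

do(Z_2=1) breaks Z_2's dependence on Z_1. With Z_2=1 fixed, Z_4 across the units is -8, -2, 0, -6, 2, mean -2.8.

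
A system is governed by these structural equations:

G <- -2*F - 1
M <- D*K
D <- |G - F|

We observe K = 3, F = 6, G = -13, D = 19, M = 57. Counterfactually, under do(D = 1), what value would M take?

Intervening sets D = 1 and removes its equation (D <- |G - F|).
M = D*K  [with D=1, K=3]  = 3

3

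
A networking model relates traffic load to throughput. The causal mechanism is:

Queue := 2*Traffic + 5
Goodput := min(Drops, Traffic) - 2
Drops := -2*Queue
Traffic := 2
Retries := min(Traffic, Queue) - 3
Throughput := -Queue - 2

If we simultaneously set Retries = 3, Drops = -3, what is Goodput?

-5

The joint intervention fixes Retries = 3, Drops = -3, removing each variable's own equation.
Goodput = min(Drops, Traffic) - 2  [with Drops=-3, Traffic=2]  = -5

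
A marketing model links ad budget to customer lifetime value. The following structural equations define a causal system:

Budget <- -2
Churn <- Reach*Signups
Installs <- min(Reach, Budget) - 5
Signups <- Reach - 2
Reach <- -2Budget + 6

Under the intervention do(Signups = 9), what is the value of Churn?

90

Intervening sets Signups = 9 and removes its equation (Signups <- Reach - 2).
Reach = -2Budget + 6  [with Budget=-2]  = 10
Churn = Reach*Signups  [with Reach=10, Signups=9]  = 90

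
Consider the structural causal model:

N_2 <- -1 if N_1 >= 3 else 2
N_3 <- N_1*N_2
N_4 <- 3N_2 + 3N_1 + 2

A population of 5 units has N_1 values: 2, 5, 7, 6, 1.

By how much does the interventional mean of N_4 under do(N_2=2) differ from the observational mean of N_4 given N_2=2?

Every unit gets N_2=2 under the intervention. N_4 values become 14, 23, 29, 26, 11; E[N_4|do(N_2=2)] = 20.6.
Conditioning on N_2=2 selects the 2 unit(s) with N_1 ∈ {2, 1}. Their N_4 values: 14, 11. Mean = 12.5.
Difference = 20.6 − 12.5 = 8.1.

8.1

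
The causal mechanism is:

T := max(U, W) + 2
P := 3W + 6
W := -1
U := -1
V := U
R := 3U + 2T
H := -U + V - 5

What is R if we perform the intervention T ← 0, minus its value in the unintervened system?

-2

do(T=0) replaces the equation T := max(U, W) + 2 with the constant T = 0.
R = 3U + 2T  [with U=-1, T=0]  = -3
Without intervention: T = max(U, W) + 2  [with U=-1, W=-1]  = 1; R = 3U + 2T  [with U=-1, T=1]  = -1.
Change = -3 − (-1) = -2.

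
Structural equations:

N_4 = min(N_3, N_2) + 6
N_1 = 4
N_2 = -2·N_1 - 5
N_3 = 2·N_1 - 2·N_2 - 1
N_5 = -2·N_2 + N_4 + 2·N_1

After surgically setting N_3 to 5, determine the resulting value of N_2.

Under do(N_3=5), the mechanism N_3 = 2·N_1 - 2·N_2 - 1 is discarded; N_3 is fixed at 5.
Since N_2 is not a descendant of the intervened variable, it is unaffected.
N_2 = -2·N_1 - 5  [with N_1=4]  = -13

-13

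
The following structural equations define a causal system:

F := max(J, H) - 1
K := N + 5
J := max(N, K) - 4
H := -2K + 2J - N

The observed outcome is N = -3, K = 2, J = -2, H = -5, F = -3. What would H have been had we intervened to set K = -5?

Under do(K=-5), the mechanism K := N + 5 is discarded; K is fixed at -5.
J = max(N, K) - 4  [with N=-3, K=-5]  = -7
H = -2K + 2J - N  [with K=-5, J=-7, N=-3]  = -1

-1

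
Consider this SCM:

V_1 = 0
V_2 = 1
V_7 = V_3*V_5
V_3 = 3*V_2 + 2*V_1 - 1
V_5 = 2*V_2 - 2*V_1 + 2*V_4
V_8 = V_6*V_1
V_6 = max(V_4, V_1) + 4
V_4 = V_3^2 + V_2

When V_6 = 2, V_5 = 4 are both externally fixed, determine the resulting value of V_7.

Setting V_6 = 2, V_5 = 4 by intervention discards those variables' equations.
V_3 = 3*V_2 + 2*V_1 - 1  [with V_2=1, V_1=0]  = 2
V_7 = V_3*V_5  [with V_3=2, V_5=4]  = 8

8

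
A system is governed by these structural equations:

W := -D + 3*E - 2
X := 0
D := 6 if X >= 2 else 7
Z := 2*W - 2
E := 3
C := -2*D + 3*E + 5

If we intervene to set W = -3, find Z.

Intervening sets W = -3 and removes its equation (W := -D + 3*E - 2).
Z = 2*W - 2  [with W=-3]  = -8

-8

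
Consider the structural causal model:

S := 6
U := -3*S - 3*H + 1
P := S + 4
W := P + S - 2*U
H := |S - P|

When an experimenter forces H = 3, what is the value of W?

68

do(H=3) replaces the equation H := |S - P| with the constant H = 3.
P = S + 4  [with S=6]  = 10
U = -3*S - 3*H + 1  [with S=6, H=3]  = -26
W = P + S - 2*U  [with P=10, S=6, U=-26]  = 68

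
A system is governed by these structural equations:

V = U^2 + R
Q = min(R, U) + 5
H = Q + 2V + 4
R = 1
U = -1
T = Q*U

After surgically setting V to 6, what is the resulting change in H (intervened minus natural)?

8

do(V=6) replaces the equation V = U^2 + R with the constant V = 6.
Q = min(R, U) + 5  [with R=1, U=-1]  = 4
H = Q + 2V + 4  [with Q=4, V=6]  = 20
Without intervention: V = U^2 + R  [with U=-1, R=1]  = 2; Q = min(R, U) + 5  [with R=1, U=-1]  = 4; H = Q + 2V + 4  [with Q=4, V=2]  = 12.
Change = 20 − 12 = 8.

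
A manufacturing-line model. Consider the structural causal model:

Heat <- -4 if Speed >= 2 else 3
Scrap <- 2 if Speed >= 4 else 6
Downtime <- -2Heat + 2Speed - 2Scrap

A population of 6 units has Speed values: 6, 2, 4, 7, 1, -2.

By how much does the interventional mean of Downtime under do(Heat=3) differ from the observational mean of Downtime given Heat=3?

do(Heat=3) breaks Heat's dependence on Speed. With Heat=3 fixed, Downtime across the units is 2, -14, -2, 4, -16, -22, mean -8.
Observing Heat=3 restricts to units where Heat's equation naturally yields 3: Speed ∈ {1, -2}. In that subpopulation Downtime = -16, -22, mean -19.
Difference = -8 − (-19) = 11.

11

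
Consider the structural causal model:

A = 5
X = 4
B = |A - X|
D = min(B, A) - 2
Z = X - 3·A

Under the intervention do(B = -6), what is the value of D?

The intervention breaks the incoming arrows to B: B = |A - X| no longer applies, and B = -6.
D = min(B, A) - 2  [with B=-6, A=5]  = -8

-8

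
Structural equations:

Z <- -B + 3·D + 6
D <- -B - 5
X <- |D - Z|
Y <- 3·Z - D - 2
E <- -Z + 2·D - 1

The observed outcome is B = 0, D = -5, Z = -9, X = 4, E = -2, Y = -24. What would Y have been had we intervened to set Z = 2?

The intervention breaks the incoming arrows to Z: Z <- -B + 3·D + 6 no longer applies, and Z = 2.
D = -B - 5  [with B=0]  = -5
Y = 3·Z - D - 2  [with Z=2, D=-5]  = 9

9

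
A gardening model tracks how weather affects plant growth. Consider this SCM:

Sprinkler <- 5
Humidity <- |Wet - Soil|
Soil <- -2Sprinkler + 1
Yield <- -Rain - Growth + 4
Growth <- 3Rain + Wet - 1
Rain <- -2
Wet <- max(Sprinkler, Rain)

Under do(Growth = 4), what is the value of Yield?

2

Under do(Growth=4), the mechanism Growth <- 3Rain + Wet - 1 is discarded; Growth is fixed at 4.
Yield = -Rain - Growth + 4  [with Rain=-2, Growth=4]  = 2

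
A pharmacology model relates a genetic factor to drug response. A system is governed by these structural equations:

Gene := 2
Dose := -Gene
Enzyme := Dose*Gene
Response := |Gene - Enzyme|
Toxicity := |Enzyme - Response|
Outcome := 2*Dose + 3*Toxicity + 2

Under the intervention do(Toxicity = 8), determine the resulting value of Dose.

Under do(Toxicity=8), the mechanism Toxicity := |Enzyme - Response| is discarded; Toxicity is fixed at 8.
No directed path runs from Toxicity to Dose, so Dose keeps its natural value.
Dose = -Gene  [with Gene=2]  = -2

-2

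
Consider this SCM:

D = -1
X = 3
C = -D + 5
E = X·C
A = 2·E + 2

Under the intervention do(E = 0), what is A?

Intervening sets E = 0 and removes its equation (E = X·C).
A = 2·E + 2  [with E=0]  = 2

2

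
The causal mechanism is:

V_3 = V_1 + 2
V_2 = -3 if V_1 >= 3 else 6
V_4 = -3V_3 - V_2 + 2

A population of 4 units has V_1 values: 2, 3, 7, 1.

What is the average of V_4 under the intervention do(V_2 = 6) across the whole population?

-19.75

The intervention sets V_2=6 in all 4 units regardless of V_1. Recomputing V_4 per unit gives -16, -19, -31, -13; average -19.75.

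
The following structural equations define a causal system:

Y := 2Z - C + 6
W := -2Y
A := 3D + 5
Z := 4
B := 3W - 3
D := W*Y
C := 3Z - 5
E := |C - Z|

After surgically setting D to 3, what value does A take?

do(D=3) replaces the equation D := W*Y with the constant D = 3.
A = 3D + 5  [with D=3]  = 14

14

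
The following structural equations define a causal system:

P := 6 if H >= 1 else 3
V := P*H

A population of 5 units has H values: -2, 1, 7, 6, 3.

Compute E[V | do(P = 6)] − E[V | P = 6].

-7.5

Every unit gets P=6 under the intervention. V values become -12, 6, 42, 36, 18; E[V|do(P=6)] = 18.
E[V|P=6] averages over only the 4 units with P=6 (H = 1, 7, 6, 3): V = 6, 42, 36, 18, mean 25.5.
Difference = 18 − 25.5 = -7.5.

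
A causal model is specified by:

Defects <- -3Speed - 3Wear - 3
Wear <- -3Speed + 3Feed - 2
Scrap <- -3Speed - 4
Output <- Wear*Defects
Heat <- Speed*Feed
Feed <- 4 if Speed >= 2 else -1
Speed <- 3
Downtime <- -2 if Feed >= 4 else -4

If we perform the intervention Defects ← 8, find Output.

8

Under do(Defects=8), the mechanism Defects <- -3Speed - 3Wear - 3 is discarded; Defects is fixed at 8.
Feed = 4 if Speed >= 2 else -1  [with Speed=3]  = 4
Wear = -3Speed + 3Feed - 2  [with Speed=3, Feed=4]  = 1
Output = Wear*Defects  [with Wear=1, Defects=8]  = 8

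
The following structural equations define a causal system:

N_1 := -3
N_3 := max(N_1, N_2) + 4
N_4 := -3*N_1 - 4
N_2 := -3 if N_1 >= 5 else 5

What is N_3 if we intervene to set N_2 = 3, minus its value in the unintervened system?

-2

The intervention breaks the incoming arrows to N_2: N_2 := -3 if N_1 >= 5 else 5 no longer applies, and N_2 = 3.
N_3 = max(N_1, N_2) + 4  [with N_1=-3, N_2=3]  = 7
Without intervention: N_2 = -3 if N_1 >= 5 else 5  [with N_1=-3]  = 5; N_3 = max(N_1, N_2) + 4  [with N_1=-3, N_2=5]  = 9.
Change = 7 − 9 = -2.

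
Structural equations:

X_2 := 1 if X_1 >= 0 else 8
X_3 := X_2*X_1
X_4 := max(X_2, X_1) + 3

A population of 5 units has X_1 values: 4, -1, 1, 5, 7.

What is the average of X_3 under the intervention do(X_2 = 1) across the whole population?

do(X_2=1) breaks X_2's dependence on X_1. With X_2=1 fixed, X_3 across the units is 4, -1, 1, 5, 7, mean 3.2.

3.2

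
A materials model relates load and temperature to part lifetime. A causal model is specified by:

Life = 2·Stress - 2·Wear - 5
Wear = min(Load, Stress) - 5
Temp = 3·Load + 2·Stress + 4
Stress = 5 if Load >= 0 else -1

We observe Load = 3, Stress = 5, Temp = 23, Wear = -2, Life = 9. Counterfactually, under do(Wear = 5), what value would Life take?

Intervening sets Wear = 5 and removes its equation (Wear = min(Load, Stress) - 5).
Stress = 5 if Load >= 0 else -1  [with Load=3]  = 5
Life = 2·Stress - 2·Wear - 5  [with Stress=5, Wear=5]  = -5

-5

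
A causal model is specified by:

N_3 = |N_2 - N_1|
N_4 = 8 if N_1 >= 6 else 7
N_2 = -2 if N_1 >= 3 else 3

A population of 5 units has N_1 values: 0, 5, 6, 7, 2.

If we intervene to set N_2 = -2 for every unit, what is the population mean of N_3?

6

do(N_2=-2) breaks N_2's dependence on N_1. With N_2=-2 fixed, N_3 across the units is 2, 7, 8, 9, 4, mean 6.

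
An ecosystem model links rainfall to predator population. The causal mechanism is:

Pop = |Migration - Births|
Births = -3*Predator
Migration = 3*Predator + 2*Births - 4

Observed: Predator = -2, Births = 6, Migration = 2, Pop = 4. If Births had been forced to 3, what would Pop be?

7

Under do(Births=3), the mechanism Births = -3*Predator is discarded; Births is fixed at 3.
Migration = 3*Predator + 2*Births - 4  [with Predator=-2, Births=3]  = -4
Pop = |Migration - Births|  [with Migration=-4, Births=3]  = 7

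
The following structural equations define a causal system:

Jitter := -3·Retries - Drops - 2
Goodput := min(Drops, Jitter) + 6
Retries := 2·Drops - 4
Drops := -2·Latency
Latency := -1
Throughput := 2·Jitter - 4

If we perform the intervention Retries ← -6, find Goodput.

8

The intervention breaks the incoming arrows to Retries: Retries := 2·Drops - 4 no longer applies, and Retries = -6.
Drops = -2·Latency  [with Latency=-1]  = 2
Jitter = -3·Retries - Drops - 2  [with Retries=-6, Drops=2]  = 14
Goodput = min(Drops, Jitter) + 6  [with Drops=2, Jitter=14]  = 8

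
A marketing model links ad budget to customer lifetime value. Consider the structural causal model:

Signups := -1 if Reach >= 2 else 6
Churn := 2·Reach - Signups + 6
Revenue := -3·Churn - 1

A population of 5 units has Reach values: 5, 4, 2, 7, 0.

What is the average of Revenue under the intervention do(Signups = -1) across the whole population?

-43.6

The intervention sets Signups=-1 in all 5 units regardless of Reach. Recomputing Revenue per unit gives -52, -46, -34, -64, -22; average -43.6.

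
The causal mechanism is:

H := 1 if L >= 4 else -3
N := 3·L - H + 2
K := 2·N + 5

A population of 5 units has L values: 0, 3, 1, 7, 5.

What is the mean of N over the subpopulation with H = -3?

Observing H=-3 restricts to units where H's equation naturally yields -3: L ∈ {0, 3, 1}. In that subpopulation N = 5, 14, 8, mean 9.

9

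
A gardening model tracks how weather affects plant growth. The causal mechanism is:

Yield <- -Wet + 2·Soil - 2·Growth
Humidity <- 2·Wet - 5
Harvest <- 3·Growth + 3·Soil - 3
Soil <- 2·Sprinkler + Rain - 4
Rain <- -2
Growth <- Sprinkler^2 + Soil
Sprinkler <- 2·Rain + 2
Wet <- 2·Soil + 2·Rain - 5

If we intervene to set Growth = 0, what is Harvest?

-33

do(Growth=0) replaces the equation Growth <- Sprinkler^2 + Soil with the constant Growth = 0.
Sprinkler = 2·Rain + 2  [with Rain=-2]  = -2
Soil = 2·Sprinkler + Rain - 4  [with Sprinkler=-2, Rain=-2]  = -10
Harvest = 3·Growth + 3·Soil - 3  [with Growth=0, Soil=-10]  = -33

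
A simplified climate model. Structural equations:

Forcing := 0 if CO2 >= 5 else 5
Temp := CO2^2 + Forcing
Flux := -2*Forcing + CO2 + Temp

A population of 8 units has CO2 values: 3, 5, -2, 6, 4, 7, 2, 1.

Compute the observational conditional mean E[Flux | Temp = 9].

-1

Conditioning on Temp=9 selects the 2 unit(s) with CO2 ∈ {-2, 2}. Their Flux values: -3, 1. Mean = -1.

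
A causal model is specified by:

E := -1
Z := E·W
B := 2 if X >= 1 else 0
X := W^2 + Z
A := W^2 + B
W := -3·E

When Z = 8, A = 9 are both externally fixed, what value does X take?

Setting Z = 8, A = 9 by intervention discards those variables' equations.
W = -3·E  [with E=-1]  = 3
X = W^2 + Z  [with W=3, Z=8]  = 17

17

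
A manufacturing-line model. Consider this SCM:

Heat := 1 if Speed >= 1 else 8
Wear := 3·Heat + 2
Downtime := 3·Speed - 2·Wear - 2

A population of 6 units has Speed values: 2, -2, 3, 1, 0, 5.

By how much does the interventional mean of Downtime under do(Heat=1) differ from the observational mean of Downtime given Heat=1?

The intervention sets Heat=1 in all 6 units regardless of Speed. Recomputing Downtime per unit gives -6, -18, -3, -9, -12, 3; average -7.5.
E[Downtime|Heat=1] averages over only the 4 units with Heat=1 (Speed = 2, 3, 1, 5): Downtime = -6, -3, -9, 3, mean -3.75.
Difference = -7.5 − (-3.75) = -3.75.

-3.75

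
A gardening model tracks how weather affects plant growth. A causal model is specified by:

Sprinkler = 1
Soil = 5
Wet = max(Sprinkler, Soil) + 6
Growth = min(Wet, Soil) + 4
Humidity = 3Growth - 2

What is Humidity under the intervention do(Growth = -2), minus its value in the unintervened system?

-33

Intervening sets Growth = -2 and removes its equation (Growth = min(Wet, Soil) + 4).
Humidity = 3Growth - 2  [with Growth=-2]  = -8
Without intervention: Wet = max(Sprinkler, Soil) + 6  [with Sprinkler=1, Soil=5]  = 11; Growth = min(Wet, Soil) + 4  [with Wet=11, Soil=5]  = 9; Humidity = 3Growth - 2  [with Growth=9]  = 25.
Change = -8 − 25 = -33.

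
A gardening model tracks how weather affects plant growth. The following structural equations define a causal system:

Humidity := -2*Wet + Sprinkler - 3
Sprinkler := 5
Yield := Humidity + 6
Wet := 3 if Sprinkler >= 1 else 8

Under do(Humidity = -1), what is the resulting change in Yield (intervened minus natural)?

3

The intervention breaks the incoming arrows to Humidity: Humidity := -2*Wet + Sprinkler - 3 no longer applies, and Humidity = -1.
Yield = Humidity + 6  [with Humidity=-1]  = 5
Without intervention: Wet = 3 if Sprinkler >= 1 else 8  [with Sprinkler=5]  = 3; Humidity = -2*Wet + Sprinkler - 3  [with Wet=3, Sprinkler=5]  = -4; Yield = Humidity + 6  [with Humidity=-4]  = 2.
Change = 5 − 2 = 3.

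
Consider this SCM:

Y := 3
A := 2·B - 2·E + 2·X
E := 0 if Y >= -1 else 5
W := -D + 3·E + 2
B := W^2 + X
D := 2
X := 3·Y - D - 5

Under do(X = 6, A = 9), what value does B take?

6

Under do(X = 6, A = 9), each intervened variable's structural equation is replaced by its fixed value.
E = 0 if Y >= -1 else 5  [with Y=3]  = 0
W = -D + 3·E + 2  [with D=2, E=0]  = 0
B = W^2 + X  [with W=0, X=6]  = 6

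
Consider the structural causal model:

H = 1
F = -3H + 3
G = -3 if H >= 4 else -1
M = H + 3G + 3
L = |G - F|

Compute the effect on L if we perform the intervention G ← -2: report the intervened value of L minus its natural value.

1

do(G=-2) replaces the equation G = -3 if H >= 4 else -1 with the constant G = -2.
F = -3H + 3  [with H=1]  = 0
L = |G - F|  [with G=-2, F=0]  = 2
Without intervention: F = -3H + 3  [with H=1]  = 0; G = -3 if H >= 4 else -1  [with H=1]  = -1; L = |G - F|  [with G=-1, F=0]  = 1.
Change = 2 − 1 = 1.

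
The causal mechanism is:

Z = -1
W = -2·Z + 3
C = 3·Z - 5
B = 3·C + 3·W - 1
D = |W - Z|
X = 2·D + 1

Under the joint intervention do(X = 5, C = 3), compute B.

Under do(X = 5, C = 3), each intervened variable's structural equation is replaced by its fixed value.
W = -2·Z + 3  [with Z=-1]  = 5
B = 3·C + 3·W - 1  [with C=3, W=5]  = 23

23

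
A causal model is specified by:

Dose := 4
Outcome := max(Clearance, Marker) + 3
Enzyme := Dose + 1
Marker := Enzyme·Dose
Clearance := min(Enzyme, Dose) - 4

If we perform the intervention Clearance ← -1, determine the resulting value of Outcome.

23

Intervening sets Clearance = -1 and removes its equation (Clearance := min(Enzyme, Dose) - 4).
Enzyme = Dose + 1  [with Dose=4]  = 5
Marker = Enzyme·Dose  [with Enzyme=5, Dose=4]  = 20
Outcome = max(Clearance, Marker) + 3  [with Clearance=-1, Marker=20]  = 23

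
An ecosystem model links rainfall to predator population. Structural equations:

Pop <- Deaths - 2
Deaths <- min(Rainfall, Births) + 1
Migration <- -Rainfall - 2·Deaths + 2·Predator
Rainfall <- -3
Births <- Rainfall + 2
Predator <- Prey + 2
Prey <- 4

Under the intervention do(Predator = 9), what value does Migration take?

25

The intervention breaks the incoming arrows to Predator: Predator <- Prey + 2 no longer applies, and Predator = 9.
Births = Rainfall + 2  [with Rainfall=-3]  = -1
Deaths = min(Rainfall, Births) + 1  [with Rainfall=-3, Births=-1]  = -2
Migration = -Rainfall - 2·Deaths + 2·Predator  [with Rainfall=-3, Deaths=-2, Predator=9]  = 25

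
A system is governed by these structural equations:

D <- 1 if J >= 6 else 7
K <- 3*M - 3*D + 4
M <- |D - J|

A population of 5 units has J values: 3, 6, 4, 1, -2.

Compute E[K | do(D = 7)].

-3.2

do(D=7) breaks D's dependence on J. With D=7 fixed, K across the units is -5, -14, -8, 1, 10, mean -3.2.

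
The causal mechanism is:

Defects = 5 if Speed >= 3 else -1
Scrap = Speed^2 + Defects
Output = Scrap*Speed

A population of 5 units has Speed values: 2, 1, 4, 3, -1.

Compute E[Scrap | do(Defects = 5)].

do(Defects=5) breaks Defects's dependence on Speed. With Defects=5 fixed, Scrap across the units is 9, 6, 21, 14, 6, mean 11.2.

11.2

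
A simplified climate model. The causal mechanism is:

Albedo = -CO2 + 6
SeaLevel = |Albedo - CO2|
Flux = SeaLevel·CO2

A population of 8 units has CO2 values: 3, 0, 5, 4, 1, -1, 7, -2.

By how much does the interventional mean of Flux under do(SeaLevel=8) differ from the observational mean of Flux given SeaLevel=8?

-7

Under do(SeaLevel=8), SeaLevel's equation is replaced by SeaLevel=8 for every unit. Per-unit Flux: 24, 0, 40, 32, 8, -8, 56, -16. Mean = 17.
Observing SeaLevel=8 restricts to units where SeaLevel's equation naturally yields 8: CO2 ∈ {-1, 7}. In that subpopulation Flux = -8, 56, mean 24.
Difference = 17 − 24 = -7.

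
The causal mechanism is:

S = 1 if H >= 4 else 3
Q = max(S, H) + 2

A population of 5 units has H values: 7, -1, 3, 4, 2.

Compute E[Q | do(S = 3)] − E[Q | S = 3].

The intervention sets S=3 in all 5 units regardless of H. Recomputing Q per unit gives 9, 5, 5, 6, 5; average 6.
Observing S=3 restricts to units where S's equation naturally yields 3: H ∈ {-1, 3, 2}. In that subpopulation Q = 5, 5, 5, mean 5.
Difference = 6 − 5 = 1.

1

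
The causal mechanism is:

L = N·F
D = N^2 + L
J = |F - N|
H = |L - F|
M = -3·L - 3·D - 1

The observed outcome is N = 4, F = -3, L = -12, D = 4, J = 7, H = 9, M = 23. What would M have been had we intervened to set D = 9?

8

The intervention breaks the incoming arrows to D: D = N^2 + L no longer applies, and D = 9.
L = N·F  [with N=4, F=-3]  = -12
M = -3·L - 3·D - 1  [with L=-12, D=9]  = 8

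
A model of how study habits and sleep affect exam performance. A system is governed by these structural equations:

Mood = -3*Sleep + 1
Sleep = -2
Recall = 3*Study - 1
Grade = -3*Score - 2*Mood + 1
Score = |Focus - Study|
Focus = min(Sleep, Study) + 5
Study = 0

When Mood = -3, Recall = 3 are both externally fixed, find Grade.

Under do(Mood = -3, Recall = 3), each intervened variable's structural equation is replaced by its fixed value.
Focus = min(Sleep, Study) + 5  [with Sleep=-2, Study=0]  = 3
Score = |Focus - Study|  [with Focus=3, Study=0]  = 3
Grade = -3*Score - 2*Mood + 1  [with Score=3, Mood=-3]  = -2

-2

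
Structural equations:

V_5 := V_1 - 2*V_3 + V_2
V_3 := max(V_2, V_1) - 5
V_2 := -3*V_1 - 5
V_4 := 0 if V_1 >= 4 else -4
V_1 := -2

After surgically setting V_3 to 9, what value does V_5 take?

-19

do(V_3=9) replaces the equation V_3 := max(V_2, V_1) - 5 with the constant V_3 = 9.
V_2 = -3*V_1 - 5  [with V_1=-2]  = 1
V_5 = V_1 - 2*V_3 + V_2  [with V_1=-2, V_3=9, V_2=1]  = -19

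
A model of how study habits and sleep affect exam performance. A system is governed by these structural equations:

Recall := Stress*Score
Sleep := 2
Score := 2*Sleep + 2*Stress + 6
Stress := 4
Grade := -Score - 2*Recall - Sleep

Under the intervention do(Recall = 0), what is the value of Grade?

Intervening sets Recall = 0 and removes its equation (Recall := Stress*Score).
Score = 2*Sleep + 2*Stress + 6  [with Sleep=2, Stress=4]  = 18
Grade = -Score - 2*Recall - Sleep  [with Score=18, Recall=0, Sleep=2]  = -20

-20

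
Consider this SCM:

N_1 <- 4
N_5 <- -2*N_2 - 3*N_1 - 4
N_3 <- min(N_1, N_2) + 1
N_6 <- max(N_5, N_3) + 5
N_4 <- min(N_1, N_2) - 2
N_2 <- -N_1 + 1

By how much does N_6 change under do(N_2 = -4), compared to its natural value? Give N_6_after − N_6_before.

-1

Under do(N_2=-4), the mechanism N_2 <- -N_1 + 1 is discarded; N_2 is fixed at -4.
N_3 = min(N_1, N_2) + 1  [with N_1=4, N_2=-4]  = -3
N_5 = -2*N_2 - 3*N_1 - 4  [with N_2=-4, N_1=4]  = -8
N_6 = max(N_5, N_3) + 5  [with N_5=-8, N_3=-3]  = 2
Without intervention: N_2 = -N_1 + 1  [with N_1=4]  = -3; N_3 = min(N_1, N_2) + 1  [with N_1=4, N_2=-3]  = -2; N_5 = -2*N_2 - 3*N_1 - 4  [with N_2=-3, N_1=4]  = -10; N_6 = max(N_5, N_3) + 5  [with N_5=-10, N_3=-2]  = 3.
Change = 2 − 3 = -1.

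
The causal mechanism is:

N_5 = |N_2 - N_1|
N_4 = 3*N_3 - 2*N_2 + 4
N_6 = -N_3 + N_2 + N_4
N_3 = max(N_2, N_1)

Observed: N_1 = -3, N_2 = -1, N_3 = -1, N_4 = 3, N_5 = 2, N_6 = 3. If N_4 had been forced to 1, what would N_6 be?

1

Under do(N_4=1), the mechanism N_4 = 3*N_3 - 2*N_2 + 4 is discarded; N_4 is fixed at 1.
N_3 = max(N_2, N_1)  [with N_2=-1, N_1=-3]  = -1
N_6 = -N_3 + N_2 + N_4  [with N_3=-1, N_2=-1, N_4=1]  = 1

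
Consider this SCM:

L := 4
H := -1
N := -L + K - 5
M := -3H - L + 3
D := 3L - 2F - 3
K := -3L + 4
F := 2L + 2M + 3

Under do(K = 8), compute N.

-1

The intervention breaks the incoming arrows to K: K := -3L + 4 no longer applies, and K = 8.
N = -L + K - 5  [with L=4, K=8]  = -1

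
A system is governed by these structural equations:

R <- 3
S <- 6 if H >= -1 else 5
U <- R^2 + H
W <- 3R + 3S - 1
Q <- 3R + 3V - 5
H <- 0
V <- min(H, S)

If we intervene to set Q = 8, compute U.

do(Q=8) replaces the equation Q <- 3R + 3V - 5 with the constant Q = 8.
U is not downstream of the intervention, so its value is determined by the original equations.
U = R^2 + H  [with R=3, H=0]  = 9

9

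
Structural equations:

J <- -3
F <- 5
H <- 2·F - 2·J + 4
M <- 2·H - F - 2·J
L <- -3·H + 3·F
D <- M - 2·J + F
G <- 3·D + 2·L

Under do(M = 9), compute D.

Under do(M=9), the mechanism M <- 2·H - F - 2·J is discarded; M is fixed at 9.
D = M - 2·J + F  [with M=9, J=-3, F=5]  = 20

20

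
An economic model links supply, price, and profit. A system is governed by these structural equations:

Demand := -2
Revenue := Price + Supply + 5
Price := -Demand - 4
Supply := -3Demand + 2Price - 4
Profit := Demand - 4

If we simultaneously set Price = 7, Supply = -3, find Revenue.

9

Setting Price = 7, Supply = -3 by intervention discards those variables' equations.
Revenue = Price + Supply + 5  [with Price=7, Supply=-3]  = 9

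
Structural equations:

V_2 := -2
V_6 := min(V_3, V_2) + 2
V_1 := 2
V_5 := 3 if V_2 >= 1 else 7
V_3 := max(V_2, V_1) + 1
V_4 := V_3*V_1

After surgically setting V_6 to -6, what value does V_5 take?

7

do(V_6=-6) replaces the equation V_6 := min(V_3, V_2) + 2 with the constant V_6 = -6.
Since V_5 is not a descendant of the intervened variable, it is unaffected.
V_5 = 3 if V_2 >= 1 else 7  [with V_2=-2]  = 7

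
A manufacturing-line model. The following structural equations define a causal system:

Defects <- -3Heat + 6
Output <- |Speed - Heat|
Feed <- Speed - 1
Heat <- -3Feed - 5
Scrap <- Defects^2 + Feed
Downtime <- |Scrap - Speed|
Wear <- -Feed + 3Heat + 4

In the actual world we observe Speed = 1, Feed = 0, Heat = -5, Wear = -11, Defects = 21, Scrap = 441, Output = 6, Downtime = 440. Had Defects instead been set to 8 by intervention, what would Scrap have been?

64

The intervention breaks the incoming arrows to Defects: Defects <- -3Heat + 6 no longer applies, and Defects = 8.
Feed = Speed - 1  [with Speed=1]  = 0
Scrap = Defects^2 + Feed  [with Defects=8, Feed=0]  = 64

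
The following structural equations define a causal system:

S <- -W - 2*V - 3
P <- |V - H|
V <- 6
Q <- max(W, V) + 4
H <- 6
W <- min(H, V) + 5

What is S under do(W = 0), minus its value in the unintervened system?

Intervening sets W = 0 and removes its equation (W <- min(H, V) + 5).
S = -W - 2*V - 3  [with W=0, V=6]  = -15
Without intervention: W = min(H, V) + 5  [with H=6, V=6]  = 11; S = -W - 2*V - 3  [with W=11, V=6]  = -26.
Change = -15 − (-26) = 11.

11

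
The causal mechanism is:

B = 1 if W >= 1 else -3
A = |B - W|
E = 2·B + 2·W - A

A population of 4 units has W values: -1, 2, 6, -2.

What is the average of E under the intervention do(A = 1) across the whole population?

do(A=1) breaks A's dependence on W. With A=1 fixed, E across the units is -9, 5, 13, -11, mean -0.5.

-0.5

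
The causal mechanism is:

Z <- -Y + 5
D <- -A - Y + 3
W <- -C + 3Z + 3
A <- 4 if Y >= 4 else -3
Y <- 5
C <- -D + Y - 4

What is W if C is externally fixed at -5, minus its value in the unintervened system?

The intervention breaks the incoming arrows to C: C <- -D + Y - 4 no longer applies, and C = -5.
Z = -Y + 5  [with Y=5]  = 0
W = -C + 3Z + 3  [with C=-5, Z=0]  = 8
Without intervention: A = 4 if Y >= 4 else -3  [with Y=5]  = 4; D = -A - Y + 3  [with A=4, Y=5]  = -6; Z = -Y + 5  [with Y=5]  = 0; C = -D + Y - 4  [with D=-6, Y=5]  = 7; W = -C + 3Z + 3  [with C=7, Z=0]  = -4.
Change = 8 − (-4) = 12.

12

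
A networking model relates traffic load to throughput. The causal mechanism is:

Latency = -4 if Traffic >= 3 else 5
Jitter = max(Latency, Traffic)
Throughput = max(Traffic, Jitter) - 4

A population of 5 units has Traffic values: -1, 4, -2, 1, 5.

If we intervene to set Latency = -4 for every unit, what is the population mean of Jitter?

Every unit gets Latency=-4 under the intervention. Jitter values become -1, 4, -2, 1, 5; E[Jitter|do(Latency=-4)] = 1.4.

1.4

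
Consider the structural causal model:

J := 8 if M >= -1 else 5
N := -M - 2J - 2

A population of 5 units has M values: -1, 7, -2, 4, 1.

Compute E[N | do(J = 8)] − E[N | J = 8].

The intervention sets J=8 in all 5 units regardless of M. Recomputing N per unit gives -17, -25, -16, -22, -19; average -19.8.
Observing J=8 restricts to units where J's equation naturally yields 8: M ∈ {-1, 7, 4, 1}. In that subpopulation N = -17, -25, -22, -19, mean -20.75.
Difference = -19.8 − (-20.75) = 0.95.

0.95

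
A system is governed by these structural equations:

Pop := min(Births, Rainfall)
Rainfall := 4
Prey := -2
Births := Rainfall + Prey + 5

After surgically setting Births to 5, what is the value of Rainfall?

4

Under do(Births=5), the mechanism Births := Rainfall + Prey + 5 is discarded; Births is fixed at 5.
Rainfall is not downstream of the intervention, so its value is determined by the original equations.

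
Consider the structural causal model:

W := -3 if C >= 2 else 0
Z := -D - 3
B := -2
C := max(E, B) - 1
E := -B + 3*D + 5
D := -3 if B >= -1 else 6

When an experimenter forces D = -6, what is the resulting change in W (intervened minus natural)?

3

Under do(D=-6), the mechanism D := -3 if B >= -1 else 6 is discarded; D is fixed at -6.
E = -B + 3*D + 5  [with B=-2, D=-6]  = -11
C = max(E, B) - 1  [with E=-11, B=-2]  = -3
W = -3 if C >= 2 else 0  [with C=-3]  = 0
Without intervention: D = -3 if B >= -1 else 6  [with B=-2]  = 6; E = -B + 3*D + 5  [with B=-2, D=6]  = 25; C = max(E, B) - 1  [with E=25, B=-2]  = 24; W = -3 if C >= 2 else 0  [with C=24]  = -3.
Change = 0 − (-3) = 3.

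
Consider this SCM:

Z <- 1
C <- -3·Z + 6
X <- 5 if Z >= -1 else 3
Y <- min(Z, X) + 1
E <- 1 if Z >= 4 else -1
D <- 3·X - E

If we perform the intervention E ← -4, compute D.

The intervention breaks the incoming arrows to E: E <- 1 if Z >= 4 else -1 no longer applies, and E = -4.
X = 5 if Z >= -1 else 3  [with Z=1]  = 5
D = 3·X - E  [with X=5, E=-4]  = 19

19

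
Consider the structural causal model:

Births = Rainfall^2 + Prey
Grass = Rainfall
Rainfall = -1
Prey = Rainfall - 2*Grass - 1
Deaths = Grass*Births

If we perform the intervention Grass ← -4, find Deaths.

do(Grass=-4) replaces the equation Grass = Rainfall with the constant Grass = -4.
Prey = Rainfall - 2*Grass - 1  [with Rainfall=-1, Grass=-4]  = 6
Births = Rainfall^2 + Prey  [with Rainfall=-1, Prey=6]  = 7
Deaths = Grass*Births  [with Grass=-4, Births=7]  = -28

-28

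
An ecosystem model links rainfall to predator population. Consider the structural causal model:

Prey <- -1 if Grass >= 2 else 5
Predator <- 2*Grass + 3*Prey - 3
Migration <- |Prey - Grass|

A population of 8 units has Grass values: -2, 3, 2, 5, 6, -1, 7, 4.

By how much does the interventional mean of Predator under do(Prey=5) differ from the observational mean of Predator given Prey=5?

9

do(Prey=5) breaks Prey's dependence on Grass. With Prey=5 fixed, Predator across the units is 8, 18, 16, 22, 24, 10, 26, 20, mean 18.
Conditioning on Prey=5 selects the 2 unit(s) with Grass ∈ {-2, -1}. Their Predator values: 8, 10. Mean = 9.
Difference = 18 − 9 = 9.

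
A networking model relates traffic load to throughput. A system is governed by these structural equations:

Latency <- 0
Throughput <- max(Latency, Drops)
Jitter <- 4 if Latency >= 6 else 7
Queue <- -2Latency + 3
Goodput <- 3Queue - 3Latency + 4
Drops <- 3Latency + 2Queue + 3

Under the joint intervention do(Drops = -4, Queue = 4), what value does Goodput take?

16

Setting Drops = -4, Queue = 4 by intervention discards those variables' equations.
Goodput = 3Queue - 3Latency + 4  [with Queue=4, Latency=0]  = 16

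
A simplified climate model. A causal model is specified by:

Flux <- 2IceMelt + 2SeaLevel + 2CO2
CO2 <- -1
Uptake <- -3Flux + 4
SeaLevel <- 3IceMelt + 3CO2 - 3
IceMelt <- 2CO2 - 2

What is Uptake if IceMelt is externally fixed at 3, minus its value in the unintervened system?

do(IceMelt=3) replaces the equation IceMelt <- 2CO2 - 2 with the constant IceMelt = 3.
SeaLevel = 3IceMelt + 3CO2 - 3  [with IceMelt=3, CO2=-1]  = 3
Flux = 2IceMelt + 2SeaLevel + 2CO2  [with IceMelt=3, SeaLevel=3, CO2=-1]  = 10
Uptake = -3Flux + 4  [with Flux=10]  = -26
Without intervention: IceMelt = 2CO2 - 2  [with CO2=-1]  = -4; SeaLevel = 3IceMelt + 3CO2 - 3  [with IceMelt=-4, CO2=-1]  = -18; Flux = 2IceMelt + 2SeaLevel + 2CO2  [with IceMelt=-4, SeaLevel=-18, CO2=-1]  = -46; Uptake = -3Flux + 4  [with Flux=-46]  = 142.
Change = -26 − 142 = -168.

-168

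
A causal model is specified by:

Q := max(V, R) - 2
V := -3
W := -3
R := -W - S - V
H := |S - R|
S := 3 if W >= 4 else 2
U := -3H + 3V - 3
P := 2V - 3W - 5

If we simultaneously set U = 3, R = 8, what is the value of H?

6

Setting U = 3, R = 8 by intervention discards those variables' equations.
S = 3 if W >= 4 else 2  [with W=-3]  = 2
H = |S - R|  [with S=2, R=8]  = 6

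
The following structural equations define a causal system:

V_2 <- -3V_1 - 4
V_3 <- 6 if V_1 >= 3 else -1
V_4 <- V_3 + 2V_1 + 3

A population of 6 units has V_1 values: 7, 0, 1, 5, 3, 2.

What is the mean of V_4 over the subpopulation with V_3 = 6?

Observing V_3=6 restricts to units where V_3's equation naturally yields 6: V_1 ∈ {7, 5, 3}. In that subpopulation V_4 = 23, 19, 15, mean 19.

19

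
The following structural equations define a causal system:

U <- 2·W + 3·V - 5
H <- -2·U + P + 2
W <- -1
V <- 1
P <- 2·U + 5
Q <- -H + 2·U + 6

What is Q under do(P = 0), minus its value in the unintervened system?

-3

Under do(P=0), the mechanism P <- 2·U + 5 is discarded; P is fixed at 0.
U = 2·W + 3·V - 5  [with W=-1, V=1]  = -4
H = -2·U + P + 2  [with U=-4, P=0]  = 10
Q = -H + 2·U + 6  [with H=10, U=-4]  = -12
Without intervention: U = 2·W + 3·V - 5  [with W=-1, V=1]  = -4; P = 2·U + 5  [with U=-4]  = -3; H = -2·U + P + 2  [with U=-4, P=-3]  = 7; Q = -H + 2·U + 6  [with H=7, U=-4]  = -9.
Change = -12 − (-9) = -3.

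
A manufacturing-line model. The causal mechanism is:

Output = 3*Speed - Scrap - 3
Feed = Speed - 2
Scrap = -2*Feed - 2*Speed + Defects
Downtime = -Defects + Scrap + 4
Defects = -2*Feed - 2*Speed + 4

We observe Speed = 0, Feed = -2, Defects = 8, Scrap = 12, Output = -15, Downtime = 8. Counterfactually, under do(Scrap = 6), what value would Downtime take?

Under do(Scrap=6), the mechanism Scrap = -2*Feed - 2*Speed + Defects is discarded; Scrap is fixed at 6.
Feed = Speed - 2  [with Speed=0]  = -2
Defects = -2*Feed - 2*Speed + 4  [with Feed=-2, Speed=0]  = 8
Downtime = -Defects + Scrap + 4  [with Defects=8, Scrap=6]  = 2

2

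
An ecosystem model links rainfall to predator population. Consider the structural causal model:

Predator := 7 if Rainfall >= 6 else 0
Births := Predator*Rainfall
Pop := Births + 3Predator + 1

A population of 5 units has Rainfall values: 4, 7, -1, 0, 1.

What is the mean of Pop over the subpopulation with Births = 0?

Conditioning on Births=0 selects the 4 unit(s) with Rainfall ∈ {4, -1, 0, 1}. Their Pop values: 1, 1, 1, 1. Mean = 1.

1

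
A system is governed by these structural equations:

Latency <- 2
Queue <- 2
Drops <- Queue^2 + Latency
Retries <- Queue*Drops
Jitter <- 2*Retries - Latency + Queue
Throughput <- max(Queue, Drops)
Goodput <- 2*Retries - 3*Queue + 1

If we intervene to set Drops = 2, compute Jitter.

do(Drops=2) replaces the equation Drops <- Queue^2 + Latency with the constant Drops = 2.
Retries = Queue*Drops  [with Queue=2, Drops=2]  = 4
Jitter = 2*Retries - Latency + Queue  [with Retries=4, Latency=2, Queue=2]  = 8

8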